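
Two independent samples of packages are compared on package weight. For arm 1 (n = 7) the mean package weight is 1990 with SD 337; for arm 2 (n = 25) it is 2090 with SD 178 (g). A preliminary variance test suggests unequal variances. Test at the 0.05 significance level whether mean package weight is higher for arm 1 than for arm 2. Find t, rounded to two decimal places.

Let group 1 = arm 1, group 2 = arm 2. H0: μ_1 = μ_2; H1: μ_1 > μ_2 (Welch's two-sample t-test, right-tailed).
t = (x̄_1 − x̄_2)/√(s_1²/n_1 + s_2²/n_2) = (1990 − 2090)/√(337²/7 + 178²/25) = -0.76
Welch–Satterthwaite df ≈ 6.96
p-value = P(T ≥ -0.76) ≈ 0.7628
Since p ≈ 0.7628 > α = 0.05, fail to reject H0; the data do not provide sufficient evidence against H0.

-0.76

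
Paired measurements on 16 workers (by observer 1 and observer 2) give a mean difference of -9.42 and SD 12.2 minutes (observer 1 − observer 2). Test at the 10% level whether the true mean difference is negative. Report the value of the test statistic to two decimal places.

H0: μ_d = 0; H1: μ_d < 0 (paired t-test on the differences, left-tailed).
t = d̄/(s_d/√n) = -9.42/(12.2/√16) = -3.09
df = n − 1 = 15
p-value = P(T ≤ -3.09) ≈ 0.0037
Since p ≈ 0.0037 < α = 0.1, reject H0; the data support H1.

-3.09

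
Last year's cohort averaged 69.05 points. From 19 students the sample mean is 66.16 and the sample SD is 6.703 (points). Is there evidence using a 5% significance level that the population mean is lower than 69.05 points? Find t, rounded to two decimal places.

-1.88

H0: μ = 69.05; H1: μ < 69.05 (one-sample t-test, left-tailed).
t = (x̄ − μ₀)/(s/√n) = (66.16 − 69.05)/(6.703/√19) = -1.88
df = n − 1 = 18
p-value = P(T ≤ -1.88) ≈ 0.038
Since p ≈ 0.038 < α = 0.05, reject H0; the data support H1.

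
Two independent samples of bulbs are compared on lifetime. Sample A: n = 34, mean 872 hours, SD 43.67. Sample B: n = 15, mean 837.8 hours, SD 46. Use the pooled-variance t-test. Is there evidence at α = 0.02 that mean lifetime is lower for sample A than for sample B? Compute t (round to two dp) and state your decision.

t = 2.49; fail to reject H0

Let group 1 = sample A, group 2 = sample B. H0: μ_1 = μ_2; H1: μ_1 < μ_2 (two-sample pooled-variance t-test, left-tailed).
s_p² = [(34−1)·43.67² + (15−1)·46²]/(34+15−2) = 1969.3
t = (872 − 837.8)/√[1969.3·(1/34 + 1/15)] = 2.49
df = n₁ + n₂ − 2 = 47
p-value = P(T ≤ 2.49) ≈ 0.9917
Since p ≈ 0.9917 > α = 0.02, fail to reject H0; the evidence is not statistically significant.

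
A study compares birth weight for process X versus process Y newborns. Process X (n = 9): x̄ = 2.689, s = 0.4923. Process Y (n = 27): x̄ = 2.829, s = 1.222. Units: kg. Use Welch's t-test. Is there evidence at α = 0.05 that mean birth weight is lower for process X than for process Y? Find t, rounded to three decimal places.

-0.488

Let group 1 = process X, group 2 = process Y. H0: μ_1 = μ_2; H1: μ_1 < μ_2 (Welch's two-sample t-test, left-tailed).
t = (x̄_1 − x̄_2)/√(s_1²/n_1 + s_2²/n_2) = (2.689 − 2.829)/√(0.4923²/9 + 1.222²/27) = -0.488
Welch–Satterthwaite df ≈ 32.47
p-value = P(T ≤ -0.488) ≈ 0.314
Since p ≈ 0.314 > α = 0.05, fail to reject H0; the data do not provide sufficient evidence against H0.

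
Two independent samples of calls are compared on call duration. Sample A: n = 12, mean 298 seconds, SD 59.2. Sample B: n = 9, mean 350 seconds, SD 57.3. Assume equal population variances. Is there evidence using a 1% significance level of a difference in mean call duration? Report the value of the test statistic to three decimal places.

Let group 1 = sample A, group 2 = sample B. H0: μ_1 = μ_2; H1: μ_1 ≠ μ_2 (two-sample pooled-variance t-test, two-sided).
s_p² = [(12−1)·59.2² + (9−1)·57.3²]/(12+9−2) = 3411.44
t = (298 − 350)/√[3411.44·(1/12 + 1/9)] = -2.019
df = n₁ + n₂ − 2 = 19
Two-sided p-value ≈ 0.058
Since p ≈ 0.058 > α = 0.01, fail to reject H0; the evidence is not statistically significant.

-2.019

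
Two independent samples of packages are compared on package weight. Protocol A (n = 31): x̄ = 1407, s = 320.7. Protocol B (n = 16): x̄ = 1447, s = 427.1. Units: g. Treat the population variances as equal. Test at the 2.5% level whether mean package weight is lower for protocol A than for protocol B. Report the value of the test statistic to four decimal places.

Let group 1 = protocol A, group 2 = protocol B. H0: μ_1 = μ_2; H1: μ_1 < μ_2 (two-sample pooled-variance t-test, left-tailed).
s_p² = [(31−1)·320.7² + (16−1)·427.1²]/(31+16−2) = 129370
t = (1407 − 1447)/√[129370·(1/31 + 1/16)] = -0.3613
df = n₁ + n₂ − 2 = 45
p-value = P(T ≤ -0.3613) ≈ 0.3598
Since p ≈ 0.3598 > α = 0.025, fail to reject H0; the evidence is not statistically significant.

-0.3613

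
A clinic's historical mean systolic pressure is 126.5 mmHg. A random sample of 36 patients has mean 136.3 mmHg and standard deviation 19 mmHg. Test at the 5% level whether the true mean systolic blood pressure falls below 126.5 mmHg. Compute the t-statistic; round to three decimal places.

3.095

H0: μ = 126.5; H1: μ < 126.5 (one-sample t-test, left-tailed).
t = (x̄ − μ₀)/(s/√n) = (136.3 − 126.5)/(19/√36) = 3.095
df = n − 1 = 35
p-value = P(T ≤ 3.095) ≈ 0.9981
Since p ≈ 0.9981 > α = 0.05, fail to reject H0; the data do not provide sufficient evidence against H0.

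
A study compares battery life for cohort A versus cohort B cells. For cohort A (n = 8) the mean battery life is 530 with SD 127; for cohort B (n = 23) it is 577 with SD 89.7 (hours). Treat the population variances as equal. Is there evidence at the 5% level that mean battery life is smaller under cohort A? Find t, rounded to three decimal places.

Let group 1 = cohort A, group 2 = cohort B. H0: μ_1 = μ_2; H1: μ_1 < μ_2 (two-sample pooled-variance t-test, left-tailed).
s_p² = [(8−1)·127² + (23−1)·89.7²]/(8+23−2) = 9997.14
t = (530 − 577)/√[9997.14·(1/8 + 1/23)] = -1.145
df = n₁ + n₂ − 2 = 29
p-value = P(T ≤ -1.145) ≈ 0.131
Since p ≈ 0.131 > α = 0.05, fail to reject H0; the data do not provide sufficient evidence against H0.

-1.145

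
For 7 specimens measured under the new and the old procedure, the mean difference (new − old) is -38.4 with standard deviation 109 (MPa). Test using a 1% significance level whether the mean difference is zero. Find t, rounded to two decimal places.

H0: μ_d = 0; H1: μ_d ≠ 0 (paired t-test on the differences, two-sided).
t = d̄/(s_d/√n) = -38.4/(109/√7) = -0.93
df = n − 1 = 6
Two-sided p-value ≈ 0.387
Since p ≈ 0.387 > α = 0.01, fail to reject H0; the data do not provide sufficient evidence against H0.

-0.93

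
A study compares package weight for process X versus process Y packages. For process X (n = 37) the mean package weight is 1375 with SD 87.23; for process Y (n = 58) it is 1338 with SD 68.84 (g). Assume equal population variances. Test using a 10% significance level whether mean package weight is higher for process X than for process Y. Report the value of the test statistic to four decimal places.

Let group 1 = process X, group 2 = process Y. H0: μ_1 = μ_2; H1: μ_1 > μ_2 (two-sample pooled-variance t-test, right-tailed).
s_p² = [(37−1)·87.23² + (58−1)·68.84²]/(37+58−2) = 5849.96
t = (1375 − 1338)/√[5849.96·(1/37 + 1/58)] = 2.2992
df = n₁ + n₂ − 2 = 93
p-value = P(T ≥ 2.2992) ≈ 0.012
Since p ≈ 0.012 < α = 0.1, reject H0; the data support H1.

2.2992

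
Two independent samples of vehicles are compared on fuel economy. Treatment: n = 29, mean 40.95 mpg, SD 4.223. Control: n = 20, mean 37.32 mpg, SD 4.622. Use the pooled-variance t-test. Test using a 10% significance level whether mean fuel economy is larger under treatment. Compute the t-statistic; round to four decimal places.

2.8457

Let group 1 = treatment, group 2 = control. H0: μ_1 = μ_2; H1: μ_1 > μ_2 (two-sample pooled-variance t-test, right-tailed).
s_p² = [(29−1)·4.223² + (20−1)·4.622²]/(29+20−2) = 19.2604
t = (40.95 − 37.32)/√[19.2604·(1/29 + 1/20)] = 2.8457
df = n₁ + n₂ − 2 = 47
p-value = P(T ≥ 2.8457) ≈ 0.0033
Since p ≈ 0.0033 < α = 0.1, reject H0; the evidence is statistically significant.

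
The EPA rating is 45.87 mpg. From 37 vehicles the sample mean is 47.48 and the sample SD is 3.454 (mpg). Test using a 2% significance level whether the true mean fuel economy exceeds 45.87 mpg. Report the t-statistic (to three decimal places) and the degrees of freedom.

H0: μ = 45.87; H1: μ > 45.87 (one-sample t-test, right-tailed).
t = (x̄ − μ₀)/(s/√n) = (47.48 − 45.87)/(3.454/√37) = 2.835
df = n − 1 = 36
p-value = P(T ≥ 2.835) ≈ 0.0037
Since p ≈ 0.0037 < α = 0.02, reject H0; the evidence is statistically significant.

t = 2.835, df = 36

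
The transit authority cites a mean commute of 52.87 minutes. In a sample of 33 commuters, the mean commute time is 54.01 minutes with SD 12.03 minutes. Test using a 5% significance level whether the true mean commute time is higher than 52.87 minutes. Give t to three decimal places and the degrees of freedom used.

t = 0.544, df = 32

H0: μ = 52.87; H1: μ > 52.87 (one-sample t-test, right-tailed).
t = (x̄ − μ₀)/(s/√n) = (54.01 − 52.87)/(12.03/√33) = 0.544
df = n − 1 = 32
p-value = P(T ≥ 0.544) ≈ 0.2950
Since p ≈ 0.2950 > α = 0.05, fail to reject H0; the evidence is not statistically significant.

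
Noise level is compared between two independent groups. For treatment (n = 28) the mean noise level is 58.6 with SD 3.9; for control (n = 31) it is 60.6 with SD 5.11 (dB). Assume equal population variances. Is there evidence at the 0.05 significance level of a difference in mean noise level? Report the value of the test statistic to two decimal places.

-1.68

Let group 1 = treatment, group 2 = control. H0: μ_1 = μ_2; H1: μ_1 ≠ μ_2 (two-sample pooled-variance t-test, two-sided).
s_p² = [(28−1)·3.9² + (31−1)·5.11²]/(28+31−2) = 20.9479
t = (58.6 − 60.6)/√[20.9479·(1/28 + 1/31)] = -1.68
df = n₁ + n₂ − 2 = 57
Two-sided p-value ≈ 0.099
Since p ≈ 0.099 > α = 0.05, fail to reject H0; the data do not provide sufficient evidence against H0.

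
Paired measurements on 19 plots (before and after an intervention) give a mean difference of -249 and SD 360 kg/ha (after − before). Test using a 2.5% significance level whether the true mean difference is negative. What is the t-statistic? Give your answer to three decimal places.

H0: μ_d = 0; H1: μ_d < 0 (paired t-test on the differences, left-tailed).
t = d̄/(s_d/√n) = -249/(360/√19) = -3.015
df = n − 1 = 18
p-value = P(T ≤ -3.015) ≈ 0.004
Since p ≈ 0.004 < α = 0.025, reject H0; the evidence is statistically significant.

-3.015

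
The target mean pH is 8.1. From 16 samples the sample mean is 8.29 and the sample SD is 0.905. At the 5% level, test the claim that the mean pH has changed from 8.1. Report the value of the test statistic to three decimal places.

0.840

H0: μ = 8.1; H1: μ ≠ 8.1 (one-sample t-test, two-sided).
t = (x̄ − μ₀)/(s/√n) = (8.29 − 8.1)/(0.905/√16) = 0.840
df = n − 1 = 15
Two-sided p-value ≈ 0.414
Since p ≈ 0.414 > α = 0.05, fail to reject H0; the evidence is not statistically significant.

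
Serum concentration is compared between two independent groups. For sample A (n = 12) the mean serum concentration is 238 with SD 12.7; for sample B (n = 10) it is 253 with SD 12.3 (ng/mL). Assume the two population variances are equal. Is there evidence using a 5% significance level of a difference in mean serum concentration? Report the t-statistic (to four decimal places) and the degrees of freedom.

t = -2.7978, df = 20

Let group 1 = sample A, group 2 = sample B. H0: μ_1 = μ_2; H1: μ_1 ≠ μ_2 (two-sample pooled-variance t-test, two-sided).
s_p² = [(12−1)·12.7² + (10−1)·12.3²]/(12+10−2) = 156.79
t = (238 − 253)/√[156.79·(1/12 + 1/10)] = -2.7978
df = n₁ + n₂ − 2 = 20
Two-sided p-value ≈ 0.011
Since p ≈ 0.011 < α = 0.05, reject H0; the evidence is statistically significant.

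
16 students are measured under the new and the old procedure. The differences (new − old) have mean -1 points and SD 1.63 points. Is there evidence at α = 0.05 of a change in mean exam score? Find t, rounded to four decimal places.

H0: μ_d = 0; H1: μ_d ≠ 0 (paired t-test on the differences, two-sided).
t = d̄/(s_d/√n) = -1/(1.63/√16) = -2.4540
df = n − 1 = 15
Two-sided p-value ≈ 0.0268
Since p ≈ 0.0268 < α = 0.05, reject H0; the evidence is statistically significant.

-2.4540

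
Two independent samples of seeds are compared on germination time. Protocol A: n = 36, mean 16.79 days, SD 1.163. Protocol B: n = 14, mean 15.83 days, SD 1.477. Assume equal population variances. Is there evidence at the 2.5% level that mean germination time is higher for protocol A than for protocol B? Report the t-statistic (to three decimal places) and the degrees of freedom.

Let group 1 = protocol A, group 2 = protocol B. H0: μ_1 = μ_2; H1: μ_1 > μ_2 (two-sample pooled-variance t-test, right-tailed).
s_p² = [(36−1)·1.163² + (14−1)·1.477²]/(36+14−2) = 1.57708
t = (16.79 − 15.83)/√[1.57708·(1/36 + 1/14)] = 2.427
df = n₁ + n₂ − 2 = 48
p-value = P(T ≥ 2.427) ≈ 0.0095
Since p ≈ 0.0095 < α = 0.025, reject H0; the data support H1.

t = 2.427, df = 48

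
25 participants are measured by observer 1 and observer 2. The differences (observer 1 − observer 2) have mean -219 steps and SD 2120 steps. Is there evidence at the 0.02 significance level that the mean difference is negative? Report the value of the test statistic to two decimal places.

-0.52

H0: μ_d = 0; H1: μ_d < 0 (paired t-test on the differences, left-tailed).
t = d̄/(s_d/√n) = -219/(2120/√25) = -0.52
df = n − 1 = 24
p-value = P(T ≤ -0.52) ≈ 0.3051
Since p ≈ 0.3051 > α = 0.02, fail to reject H0; the data do not provide sufficient evidence against H0.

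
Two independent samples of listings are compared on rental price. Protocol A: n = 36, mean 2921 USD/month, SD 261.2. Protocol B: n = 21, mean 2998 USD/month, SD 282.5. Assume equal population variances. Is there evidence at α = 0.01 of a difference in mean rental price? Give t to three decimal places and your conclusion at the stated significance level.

Let group 1 = protocol A, group 2 = protocol B. H0: μ_1 = μ_2; H1: μ_1 ≠ μ_2 (two-sample pooled-variance t-test, two-sided).
s_p² = [(36−1)·261.2² + (21−1)·282.5²]/(36+21−2) = 72436.6
t = (2921 − 2998)/√[72436.6·(1/36 + 1/21)] = -1.042
df = n₁ + n₂ − 2 = 55
Two-sided p-value ≈ 0.3020
Since p ≈ 0.3020 > α = 0.01, fail to reject H0; the data do not provide sufficient evidence against H0.

t = -1.042; fail to reject H0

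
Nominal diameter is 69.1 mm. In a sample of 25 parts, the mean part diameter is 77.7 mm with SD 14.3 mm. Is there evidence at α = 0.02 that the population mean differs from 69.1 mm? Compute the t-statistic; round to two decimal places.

H0: μ = 69.1; H1: μ ≠ 69.1 (one-sample t-test, two-sided).
t = (x̄ − μ₀)/(s/√n) = (77.7 − 69.1)/(14.3/√25) = 3.01
df = n − 1 = 24
Two-sided p-value ≈ 0.0061
Since p ≈ 0.0061 < α = 0.02, reject H0; the evidence is statistically significant.

3.01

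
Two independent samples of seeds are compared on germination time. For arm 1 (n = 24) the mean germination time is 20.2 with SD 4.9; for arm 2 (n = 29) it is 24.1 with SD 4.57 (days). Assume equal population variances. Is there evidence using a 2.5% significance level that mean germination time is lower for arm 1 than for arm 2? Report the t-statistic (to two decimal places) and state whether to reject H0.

t = -2.99; reject H0

Let group 1 = arm 1, group 2 = arm 2. H0: μ_1 = μ_2; H1: μ_1 < μ_2 (two-sample pooled-variance t-test, left-tailed).
s_p² = [(24−1)·4.9² + (29−1)·4.57²]/(24+29−2) = 22.2943
t = (20.2 − 24.1)/√[22.2943·(1/24 + 1/29)] = -2.99
df = n₁ + n₂ − 2 = 51
p-value = P(T ≤ -2.99) ≈ 0.002
Since p ≈ 0.002 < α = 0.025, reject H0; the evidence is statistically significant.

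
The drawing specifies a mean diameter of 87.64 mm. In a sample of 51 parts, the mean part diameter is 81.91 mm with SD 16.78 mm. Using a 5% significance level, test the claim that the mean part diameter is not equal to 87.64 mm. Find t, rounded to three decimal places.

H0: μ = 87.64; H1: μ ≠ 87.64 (one-sample t-test, two-sided).
t = (x̄ − μ₀)/(s/√n) = (81.91 − 87.64)/(16.78/√51) = -2.439
df = n − 1 = 50
Two-sided p-value ≈ 0.0183
Since p ≈ 0.0183 < α = 0.05, reject H0; the evidence is statistically significant.

-2.439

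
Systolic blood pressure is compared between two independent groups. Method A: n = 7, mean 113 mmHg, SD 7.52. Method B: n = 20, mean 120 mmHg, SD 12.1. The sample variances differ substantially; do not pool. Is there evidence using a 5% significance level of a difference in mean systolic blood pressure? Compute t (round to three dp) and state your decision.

t = -1.784; fail to reject H0

Let group 1 = method A, group 2 = method B. H0: μ_1 = μ_2; H1: μ_1 ≠ μ_2 (Welch's two-sample t-test, two-sided).
t = (x̄_1 − x̄_2)/√(s_1²/n_1 + s_2²/n_2) = (113 − 120)/√(7.52²/7 + 12.1²/20) = -1.784
Welch–Satterthwaite df ≈ 17.31
Two-sided p-value ≈ 0.092
Since p ≈ 0.092 > α = 0.05, fail to reject H0; the evidence is not statistically significant.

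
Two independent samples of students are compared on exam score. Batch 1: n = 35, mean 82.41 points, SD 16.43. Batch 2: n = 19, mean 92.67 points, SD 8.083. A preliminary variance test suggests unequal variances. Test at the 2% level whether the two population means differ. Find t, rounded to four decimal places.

Let group 1 = batch 1, group 2 = batch 2. H0: μ_1 = μ_2; H1: μ_1 ≠ μ_2 (Welch's two-sample t-test, two-sided).
t = (x̄_1 − x̄_2)/√(s_1²/n_1 + s_2²/n_2) = (82.41 − 92.67)/√(16.43²/35 + 8.083²/19) = -3.0724
Welch–Satterthwaite df ≈ 51.67
Two-sided p-value ≈ 0.0034
Since p ≈ 0.0034 < α = 0.02, reject H0; the evidence is statistically significant.

-3.0724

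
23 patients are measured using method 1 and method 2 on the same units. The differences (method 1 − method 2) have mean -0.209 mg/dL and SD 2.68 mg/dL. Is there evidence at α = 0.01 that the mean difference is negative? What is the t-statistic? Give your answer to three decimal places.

-0.374

H0: μ_d = 0; H1: μ_d < 0 (paired t-test on the differences, left-tailed).
t = d̄/(s_d/√n) = -0.209/(2.68/√23) = -0.374
df = n − 1 = 22
p-value = P(T ≤ -0.374) ≈ 0.356
Since p ≈ 0.356 > α = 0.01, fail to reject H0; the data do not provide sufficient evidence against H0.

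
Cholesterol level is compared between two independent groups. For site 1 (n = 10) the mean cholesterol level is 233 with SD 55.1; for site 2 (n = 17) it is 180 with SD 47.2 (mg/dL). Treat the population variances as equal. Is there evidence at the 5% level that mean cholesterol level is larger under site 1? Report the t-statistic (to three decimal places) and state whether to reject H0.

t = 2.650; reject H0

Let group 1 = site 1, group 2 = site 2. H0: μ_1 = μ_2; H1: μ_1 > μ_2 (two-sample pooled-variance t-test, right-tailed).
s_p² = [(10−1)·55.1² + (17−1)·47.2²]/(10+17−2) = 2518.78
t = (233 − 180)/√[2518.78·(1/10 + 1/17)] = 2.650
df = n₁ + n₂ − 2 = 25
p-value = P(T ≥ 2.650) ≈ 0.0069
Since p ≈ 0.0069 < α = 0.05, reject H0; the data support H1.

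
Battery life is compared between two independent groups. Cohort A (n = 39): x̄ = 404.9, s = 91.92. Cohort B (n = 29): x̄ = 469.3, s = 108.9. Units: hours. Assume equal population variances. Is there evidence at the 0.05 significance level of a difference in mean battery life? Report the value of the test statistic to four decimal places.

-2.6402

Let group 1 = cohort A, group 2 = cohort B. H0: μ_1 = μ_2; H1: μ_1 ≠ μ_2 (two-sample pooled-variance t-test, two-sided).
s_p² = [(39−1)·91.92² + (29−1)·108.9²]/(39+29−2) = 9895.92
t = (404.9 − 469.3)/√[9895.92·(1/39 + 1/29)] = -2.6402
df = n₁ + n₂ − 2 = 66
Two-sided p-value ≈ 0.010
Since p ≈ 0.010 < α = 0.05, reject H0; the evidence is statistically significant.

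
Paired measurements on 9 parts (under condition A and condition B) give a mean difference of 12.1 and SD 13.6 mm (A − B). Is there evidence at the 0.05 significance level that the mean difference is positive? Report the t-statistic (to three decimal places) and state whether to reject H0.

H0: μ_d = 0; H1: μ_d > 0 (paired t-test on the differences, right-tailed).
t = d̄/(s_d/√n) = 12.1/(13.6/√9) = 2.669
df = n − 1 = 8
p-value = P(T ≥ 2.669) ≈ 0.0142
Since p ≈ 0.0142 < α = 0.05, reject H0; the data support H1.

t = 2.669; reject H0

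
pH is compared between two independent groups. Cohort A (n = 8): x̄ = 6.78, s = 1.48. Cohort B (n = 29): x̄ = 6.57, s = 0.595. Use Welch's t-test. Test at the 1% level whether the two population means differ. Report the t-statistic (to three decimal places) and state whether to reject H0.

t = 0.393; fail to reject H0

Let group 1 = cohort A, group 2 = cohort B. H0: μ_1 = μ_2; H1: μ_1 ≠ μ_2 (Welch's two-sample t-test, two-sided).
t = (x̄_1 − x̄_2)/√(s_1²/n_1 + s_2²/n_2) = (6.78 − 6.57)/√(1.48²/8 + 0.595²/29) = 0.393
Welch–Satterthwaite df ≈ 7.63
Two-sided p-value ≈ 0.7053
Since p ≈ 0.7053 > α = 0.01, fail to reject H0; the data do not provide sufficient evidence against H0.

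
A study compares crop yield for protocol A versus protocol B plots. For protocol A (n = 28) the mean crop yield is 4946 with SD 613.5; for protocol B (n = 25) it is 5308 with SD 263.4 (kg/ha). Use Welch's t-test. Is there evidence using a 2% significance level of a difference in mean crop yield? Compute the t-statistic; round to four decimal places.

-2.8426

Let group 1 = protocol A, group 2 = protocol B. H0: μ_1 = μ_2; H1: μ_1 ≠ μ_2 (Welch's two-sample t-test, two-sided).
t = (x̄_1 − x̄_2)/√(s_1²/n_1 + s_2²/n_2) = (4946 − 5308)/√(613.5²/28 + 263.4²/25) = -2.8426
Welch–Satterthwaite df ≈ 37.50
Two-sided p-value ≈ 0.0072
Since p ≈ 0.0072 < α = 0.02, reject H0; the evidence is statistically significant.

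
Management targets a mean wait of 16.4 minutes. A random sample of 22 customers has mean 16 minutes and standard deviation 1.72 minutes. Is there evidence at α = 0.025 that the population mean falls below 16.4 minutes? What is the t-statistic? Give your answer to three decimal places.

-1.091

H0: μ = 16.4; H1: μ < 16.4 (one-sample t-test, left-tailed).
t = (x̄ − μ₀)/(s/√n) = (16 − 16.4)/(1.72/√22) = -1.091
df = n − 1 = 21
p-value = P(T ≤ -1.091) ≈ 0.1439
Since p ≈ 0.1439 > α = 0.025, fail to reject H0; the data do not provide sufficient evidence against H0.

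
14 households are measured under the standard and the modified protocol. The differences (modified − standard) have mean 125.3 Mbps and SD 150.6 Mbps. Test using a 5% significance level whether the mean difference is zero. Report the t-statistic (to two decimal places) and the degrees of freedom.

t = 3.11, df = 13

H0: μ_d = 0; H1: μ_d ≠ 0 (paired t-test on the differences, two-sided).
t = d̄/(s_d/√n) = 125.3/(150.6/√14) = 3.11
df = n − 1 = 13
Two-sided p-value ≈ 0.008
Since p ≈ 0.008 < α = 0.05, reject H0; the evidence is statistically significant.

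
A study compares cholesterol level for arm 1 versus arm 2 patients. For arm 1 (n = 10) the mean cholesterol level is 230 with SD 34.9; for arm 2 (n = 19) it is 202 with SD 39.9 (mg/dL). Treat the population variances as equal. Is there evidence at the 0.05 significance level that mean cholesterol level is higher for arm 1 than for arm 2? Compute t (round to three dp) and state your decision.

Let group 1 = arm 1, group 2 = arm 2. H0: μ_1 = μ_2; H1: μ_1 > μ_2 (two-sample pooled-variance t-test, right-tailed).
s_p² = [(10−1)·34.9² + (19−1)·39.9²]/(10+19−2) = 1467.34
t = (230 − 202)/√[1467.34·(1/10 + 1/19)] = 1.871
df = n₁ + n₂ − 2 = 27
p-value = P(T ≥ 1.871) ≈ 0.036
Since p ≈ 0.036 < α = 0.05, reject H0; the evidence is statistically significant.

t = 1.871; reject H0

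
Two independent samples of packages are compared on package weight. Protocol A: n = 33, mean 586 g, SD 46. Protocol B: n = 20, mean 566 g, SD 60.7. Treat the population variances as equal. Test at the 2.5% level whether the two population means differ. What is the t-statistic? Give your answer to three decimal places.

1.358

Let group 1 = protocol A, group 2 = protocol B. H0: μ_1 = μ_2; H1: μ_1 ≠ μ_2 (two-sample pooled-variance t-test, two-sided).
s_p² = [(33−1)·46² + (20−1)·60.7²]/(33+20−2) = 2700.34
t = (586 − 566)/√[2700.34·(1/33 + 1/20)] = 1.358
df = n₁ + n₂ − 2 = 51
Two-sided p-value ≈ 0.180
Since p ≈ 0.180 > α = 0.025, fail to reject H0; the data do not provide sufficient evidence against H0.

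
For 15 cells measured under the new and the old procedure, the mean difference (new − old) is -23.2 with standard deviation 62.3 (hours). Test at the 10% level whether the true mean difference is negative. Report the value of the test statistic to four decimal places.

-1.4423

H0: μ_d = 0; H1: μ_d < 0 (paired t-test on the differences, left-tailed).
t = d̄/(s_d/√n) = -23.2/(62.3/√15) = -1.4423
df = n − 1 = 14
p-value = P(T ≤ -1.4423) ≈ 0.086
Since p ≈ 0.086 < α = 0.1, reject H0; the evidence is statistically significant.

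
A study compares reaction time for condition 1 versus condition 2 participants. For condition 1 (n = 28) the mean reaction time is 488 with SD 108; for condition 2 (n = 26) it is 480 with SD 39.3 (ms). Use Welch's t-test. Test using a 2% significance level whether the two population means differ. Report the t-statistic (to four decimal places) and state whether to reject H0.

t = 0.3667; fail to reject H0

Let group 1 = condition 1, group 2 = condition 2. H0: μ_1 = μ_2; H1: μ_1 ≠ μ_2 (Welch's two-sample t-test, two-sided).
t = (x̄_1 − x̄_2)/√(s_1²/n_1 + s_2²/n_2) = (488 − 480)/√(108²/28 + 39.3²/26) = 0.3667
Welch–Satterthwaite df ≈ 34.49
Two-sided p-value ≈ 0.716
Since p ≈ 0.716 > α = 0.02, fail to reject H0; the evidence is not statistically significant.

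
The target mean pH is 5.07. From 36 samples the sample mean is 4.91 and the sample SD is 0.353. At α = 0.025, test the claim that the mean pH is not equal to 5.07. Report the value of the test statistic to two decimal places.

-2.72

H0: μ = 5.07; H1: μ ≠ 5.07 (one-sample t-test, two-sided).
t = (x̄ − μ₀)/(s/√n) = (4.91 − 5.07)/(0.353/√36) = -2.72
df = n − 1 = 35
Two-sided p-value ≈ 0.0101
Since p ≈ 0.0101 < α = 0.025, reject H0; the data support H1.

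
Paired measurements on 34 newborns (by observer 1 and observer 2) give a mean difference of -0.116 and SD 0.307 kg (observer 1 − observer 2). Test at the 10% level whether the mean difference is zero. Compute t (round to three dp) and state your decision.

H0: μ_d = 0; H1: μ_d ≠ 0 (paired t-test on the differences, two-sided).
t = d̄/(s_d/√n) = -0.116/(0.307/√34) = -2.203
df = n − 1 = 33
Two-sided p-value ≈ 0.035
Since p ≈ 0.035 < α = 0.1, reject H0; the evidence is statistically significant.

t = -2.203; reject H0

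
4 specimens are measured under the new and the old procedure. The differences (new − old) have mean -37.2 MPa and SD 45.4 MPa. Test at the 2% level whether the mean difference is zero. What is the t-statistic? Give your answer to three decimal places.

-1.639

H0: μ_d = 0; H1: μ_d ≠ 0 (paired t-test on the differences, two-sided).
t = d̄/(s_d/√n) = -37.2/(45.4/√4) = -1.639
df = n − 1 = 3
Two-sided p-value ≈ 0.200
Since p ≈ 0.200 > α = 0.02, fail to reject H0; the evidence is not statistically significant.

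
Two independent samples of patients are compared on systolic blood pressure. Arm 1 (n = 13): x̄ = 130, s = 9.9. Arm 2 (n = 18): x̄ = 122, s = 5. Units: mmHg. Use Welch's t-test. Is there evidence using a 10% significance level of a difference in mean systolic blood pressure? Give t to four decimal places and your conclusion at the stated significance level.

Let group 1 = arm 1, group 2 = arm 2. H0: μ_1 = μ_2; H1: μ_1 ≠ μ_2 (Welch's two-sample t-test, two-sided).
t = (x̄_1 − x̄_2)/√(s_1²/n_1 + s_2²/n_2) = (130 − 122)/√(9.9²/13 + 5²/18) = 2.6774
Welch–Satterthwaite df ≈ 16.43
Two-sided p-value ≈ 0.0162
Since p ≈ 0.0162 < α = 0.1, reject H0; the evidence is statistically significant.

t = 2.6774; reject H0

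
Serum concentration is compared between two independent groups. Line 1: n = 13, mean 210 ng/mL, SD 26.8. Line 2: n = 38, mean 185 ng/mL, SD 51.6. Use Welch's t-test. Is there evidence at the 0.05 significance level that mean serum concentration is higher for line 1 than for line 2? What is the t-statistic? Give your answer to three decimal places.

2.233

Let group 1 = line 1, group 2 = line 2. H0: μ_1 = μ_2; H1: μ_1 > μ_2 (Welch's two-sample t-test, right-tailed).
t = (x̄_1 − x̄_2)/√(s_1²/n_1 + s_2²/n_2) = (210 − 185)/√(26.8²/13 + 51.6²/38) = 2.233
Welch–Satterthwaite df ≈ 40.57
p-value = P(T ≥ 2.233) ≈ 0.016
Since p ≈ 0.016 < α = 0.05, reject H0; the evidence is statistically significant.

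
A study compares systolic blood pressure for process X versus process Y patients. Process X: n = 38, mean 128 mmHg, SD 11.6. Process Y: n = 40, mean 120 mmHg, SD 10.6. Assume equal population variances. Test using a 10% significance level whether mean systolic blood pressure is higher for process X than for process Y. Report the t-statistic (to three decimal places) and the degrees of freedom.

Let group 1 = process X, group 2 = process Y. H0: μ_1 = μ_2; H1: μ_1 > μ_2 (two-sample pooled-variance t-test, right-tailed).
s_p² = [(38−1)·11.6² + (40−1)·10.6²]/(38+40−2) = 123.168
t = (128 − 120)/√[123.168·(1/38 + 1/40)] = 3.182
df = n₁ + n₂ − 2 = 76
p-value = P(T ≥ 3.182) ≈ 0.0011
Since p ≈ 0.0011 < α = 0.1, reject H0; the evidence is statistically significant.

t = 3.182, df = 76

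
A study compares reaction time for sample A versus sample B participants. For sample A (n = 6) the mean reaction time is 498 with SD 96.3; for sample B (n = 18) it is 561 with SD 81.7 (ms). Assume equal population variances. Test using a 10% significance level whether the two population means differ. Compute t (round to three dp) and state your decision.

t = -1.568; fail to reject H0

Let group 1 = sample A, group 2 = sample B. H0: μ_1 = μ_2; H1: μ_1 ≠ μ_2 (two-sample pooled-variance t-test, two-sided).
s_p² = [(6−1)·96.3² + (18−1)·81.7²]/(6+18−2) = 7265.53
t = (498 − 561)/√[7265.53·(1/6 + 1/18)] = -1.568
df = n₁ + n₂ − 2 = 22
Two-sided p-value ≈ 0.131
Since p ≈ 0.131 > α = 0.1, fail to reject H0; the data do not provide sufficient evidence against H0.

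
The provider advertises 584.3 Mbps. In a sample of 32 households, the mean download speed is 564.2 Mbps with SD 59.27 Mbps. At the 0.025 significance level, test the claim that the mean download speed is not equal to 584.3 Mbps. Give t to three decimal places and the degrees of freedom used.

H0: μ = 584.3; H1: μ ≠ 584.3 (one-sample t-test, two-sided).
t = (x̄ − μ₀)/(s/√n) = (564.2 − 584.3)/(59.27/√32) = -1.918
df = n − 1 = 31
Two-sided p-value ≈ 0.064
Since p ≈ 0.064 > α = 0.025, fail to reject H0; the evidence is not statistically significant.

t = -1.918, df = 31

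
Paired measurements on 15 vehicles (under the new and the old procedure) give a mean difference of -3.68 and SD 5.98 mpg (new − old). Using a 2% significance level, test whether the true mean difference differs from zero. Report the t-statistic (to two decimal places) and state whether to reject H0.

H0: μ_d = 0; H1: μ_d ≠ 0 (paired t-test on the differences, two-sided).
t = d̄/(s_d/√n) = -3.68/(5.98/√15) = -2.38
df = n − 1 = 14
Two-sided p-value ≈ 0.032
Since p ≈ 0.032 > α = 0.02, fail to reject H0; the evidence is not statistically significant.

t = -2.38; fail to reject H0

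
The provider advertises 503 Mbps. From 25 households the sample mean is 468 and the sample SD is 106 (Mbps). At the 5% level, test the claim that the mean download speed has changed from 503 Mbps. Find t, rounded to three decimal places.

-1.651

H0: μ = 503; H1: μ ≠ 503 (one-sample t-test, two-sided).
t = (x̄ − μ₀)/(s/√n) = (468 − 503)/(106/√25) = -1.651
df = n − 1 = 24
Two-sided p-value ≈ 0.112
Since p ≈ 0.112 > α = 0.05, fail to reject H0; the evidence is not statistically significant.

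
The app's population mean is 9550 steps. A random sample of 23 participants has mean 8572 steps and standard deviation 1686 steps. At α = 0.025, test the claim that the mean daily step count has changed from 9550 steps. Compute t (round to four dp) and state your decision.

H0: μ = 9550; H1: μ ≠ 9550 (one-sample t-test, two-sided).
t = (x̄ − μ₀)/(s/√n) = (8572 − 9550)/(1686/√23) = -2.7819
df = n − 1 = 22
Two-sided p-value ≈ 0.011
Since p ≈ 0.011 < α = 0.025, reject H0; the evidence is statistically significant.

t = -2.7819; reject H0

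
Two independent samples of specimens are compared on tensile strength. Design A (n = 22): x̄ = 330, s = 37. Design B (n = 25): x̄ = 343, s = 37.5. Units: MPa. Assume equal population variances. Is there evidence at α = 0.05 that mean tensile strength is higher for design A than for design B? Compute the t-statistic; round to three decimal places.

Let group 1 = design A, group 2 = design B. H0: μ_1 = μ_2; H1: μ_1 > μ_2 (two-sample pooled-variance t-test, right-tailed).
s_p² = [(22−1)·37² + (25−1)·37.5²]/(22+25−2) = 1388.87
t = (330 − 343)/√[1388.87·(1/22 + 1/25)] = -1.193
df = n₁ + n₂ − 2 = 45
p-value = P(T ≥ -1.193) ≈ 0.880
Since p ≈ 0.880 > α = 0.05, fail to reject H0; the data do not provide sufficient evidence against H0.

-1.193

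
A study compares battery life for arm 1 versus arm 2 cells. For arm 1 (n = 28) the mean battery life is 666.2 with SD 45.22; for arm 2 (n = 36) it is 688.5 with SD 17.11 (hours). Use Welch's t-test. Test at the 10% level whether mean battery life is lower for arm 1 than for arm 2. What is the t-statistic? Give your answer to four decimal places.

-2.4753

Let group 1 = arm 1, group 2 = arm 2. H0: μ_1 = μ_2; H1: μ_1 < μ_2 (Welch's two-sample t-test, left-tailed).
t = (x̄_1 − x̄_2)/√(s_1²/n_1 + s_2²/n_2) = (666.2 − 688.5)/√(45.22²/28 + 17.11²/36) = -2.4753
Welch–Satterthwaite df ≈ 33.03
p-value = P(T ≤ -2.4753) ≈ 0.009
Since p ≈ 0.009 < α = 0.1, reject H0; the evidence is statistically significant.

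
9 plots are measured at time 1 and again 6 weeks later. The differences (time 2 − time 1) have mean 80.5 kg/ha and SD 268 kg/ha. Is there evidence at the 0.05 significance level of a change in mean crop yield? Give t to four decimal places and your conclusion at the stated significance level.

H0: μ_d = 0; H1: μ_d ≠ 0 (paired t-test on the differences, two-sided).
t = d̄/(s_d/√n) = 80.5/(268/√9) = 0.9011
df = n − 1 = 8
Two-sided p-value ≈ 0.394
Since p ≈ 0.394 > α = 0.05, fail to reject H0; the data do not provide sufficient evidence against H0.

t = 0.9011; fail to reject H0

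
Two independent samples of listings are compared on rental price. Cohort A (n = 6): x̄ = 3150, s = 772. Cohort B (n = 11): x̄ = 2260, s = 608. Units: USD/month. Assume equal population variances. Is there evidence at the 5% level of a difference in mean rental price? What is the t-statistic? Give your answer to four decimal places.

2.6285

Let group 1 = cohort A, group 2 = cohort B. H0: μ_1 = μ_2; H1: μ_1 ≠ μ_2 (two-sample pooled-variance t-test, two-sided).
s_p² = [(6−1)·772² + (11−1)·608²]/(6+11−2) = 445104
t = (3150 − 2260)/√[445104·(1/6 + 1/11)] = 2.6285
df = n₁ + n₂ − 2 = 15
Two-sided p-value ≈ 0.0190
Since p ≈ 0.0190 < α = 0.05, reject H0; the data support H1.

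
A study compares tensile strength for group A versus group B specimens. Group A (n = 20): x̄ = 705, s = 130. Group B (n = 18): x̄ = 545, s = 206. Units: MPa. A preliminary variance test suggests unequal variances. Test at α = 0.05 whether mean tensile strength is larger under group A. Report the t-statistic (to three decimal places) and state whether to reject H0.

t = 2.827; reject H0

Let group 1 = group A, group 2 = group B. H0: μ_1 = μ_2; H1: μ_1 > μ_2 (Welch's two-sample t-test, right-tailed).
t = (x̄_1 − x̄_2)/√(s_1²/n_1 + s_2²/n_2) = (705 − 545)/√(130²/20 + 206²/18) = 2.827
Welch–Satterthwaite df ≈ 28.14
p-value = P(T ≥ 2.827) ≈ 0.0043
Since p ≈ 0.0043 < α = 0.05, reject H0; the data support H1.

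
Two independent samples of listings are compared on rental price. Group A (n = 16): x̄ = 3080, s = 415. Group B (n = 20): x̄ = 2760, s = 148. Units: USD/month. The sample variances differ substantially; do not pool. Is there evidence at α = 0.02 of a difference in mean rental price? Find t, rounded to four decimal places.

Let group 1 = group A, group 2 = group B. H0: μ_1 = μ_2; H1: μ_1 ≠ μ_2 (Welch's two-sample t-test, two-sided).
t = (x̄_1 − x̄_2)/√(s_1²/n_1 + s_2²/n_2) = (3080 − 2760)/√(415²/16 + 148²/20) = 2.9385
Welch–Satterthwaite df ≈ 18.06
Two-sided p-value ≈ 0.0088
Since p ≈ 0.0088 < α = 0.02, reject H0; the data support H1.

2.9385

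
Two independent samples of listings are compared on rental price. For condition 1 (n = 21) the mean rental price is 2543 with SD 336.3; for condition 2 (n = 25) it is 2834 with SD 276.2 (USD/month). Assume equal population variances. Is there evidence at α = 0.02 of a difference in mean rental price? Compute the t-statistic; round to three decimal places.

Let group 1 = condition 1, group 2 = condition 2. H0: μ_1 = μ_2; H1: μ_1 ≠ μ_2 (two-sample pooled-variance t-test, two-sided).
s_p² = [(21−1)·336.3² + (25−1)·276.2²]/(21+25−2) = 93018.8
t = (2543 − 2834)/√[93018.8·(1/21 + 1/25)] = -3.223
df = n₁ + n₂ − 2 = 44
Two-sided p-value ≈ 0.002
Since p ≈ 0.002 < α = 0.02, reject H0; the evidence is statistically significant.

-3.223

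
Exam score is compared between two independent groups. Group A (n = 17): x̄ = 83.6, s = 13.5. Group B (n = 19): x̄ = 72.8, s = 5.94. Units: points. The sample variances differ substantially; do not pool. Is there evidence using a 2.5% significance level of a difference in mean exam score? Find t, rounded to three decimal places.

3.045

Let group 1 = group A, group 2 = group B. H0: μ_1 = μ_2; H1: μ_1 ≠ μ_2 (Welch's two-sample t-test, two-sided).
t = (x̄_1 − x̄_2)/√(s_1²/n_1 + s_2²/n_2) = (83.6 − 72.8)/√(13.5²/17 + 5.94²/19) = 3.045
Welch–Satterthwaite df ≈ 21.45
Two-sided p-value ≈ 0.0061
Since p ≈ 0.0061 < α = 0.025, reject H0; the data support H1.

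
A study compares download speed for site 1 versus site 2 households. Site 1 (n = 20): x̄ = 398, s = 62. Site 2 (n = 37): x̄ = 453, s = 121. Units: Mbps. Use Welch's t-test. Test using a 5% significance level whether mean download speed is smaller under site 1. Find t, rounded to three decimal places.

-2.268

Let group 1 = site 1, group 2 = site 2. H0: μ_1 = μ_2; H1: μ_1 < μ_2 (Welch's two-sample t-test, left-tailed).
t = (x̄_1 − x̄_2)/√(s_1²/n_1 + s_2²/n_2) = (398 − 453)/√(62²/20 + 121²/37) = -2.268
Welch–Satterthwaite df ≈ 54.92
p-value = P(T ≤ -2.268) ≈ 0.014
Since p ≈ 0.014 < α = 0.05, reject H0; the data support H1.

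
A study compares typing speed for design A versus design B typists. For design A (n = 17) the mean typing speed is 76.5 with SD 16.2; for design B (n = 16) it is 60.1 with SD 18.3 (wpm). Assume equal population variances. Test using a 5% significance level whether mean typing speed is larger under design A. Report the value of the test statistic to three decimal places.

Let group 1 = design A, group 2 = design B. H0: μ_1 = μ_2; H1: μ_1 > μ_2 (two-sample pooled-variance t-test, right-tailed).
s_p² = [(17−1)·16.2² + (16−1)·18.3²]/(17+16−2) = 297.496
t = (76.5 − 60.1)/√[297.496·(1/17 + 1/16)] = 2.730
df = n₁ + n₂ − 2 = 31
p-value = P(T ≥ 2.730) ≈ 0.0052
Since p ≈ 0.0052 < α = 0.05, reject H0; the evidence is statistically significant.

2.730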